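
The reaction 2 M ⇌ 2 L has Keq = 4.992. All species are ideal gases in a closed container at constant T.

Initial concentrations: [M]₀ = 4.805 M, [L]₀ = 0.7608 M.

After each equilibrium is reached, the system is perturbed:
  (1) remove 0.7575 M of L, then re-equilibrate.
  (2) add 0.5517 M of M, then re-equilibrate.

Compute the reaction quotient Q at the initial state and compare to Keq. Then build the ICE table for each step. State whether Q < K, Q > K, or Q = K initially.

Q₀ = 0.02507 vs Keq = 4.992 ⇒ Q<K, forward
Step 1:
                    M           L
  Initial       4.805      0.7608
  Change       -3.084       3.084
  Equil         1.721       3.845
  solve Keq expr → x = 1.542; check Q = 4.992
Then remove 0.7575 M of L.
Step 2:
                    M           L
  Initial       1.721       3.087
  Change      -0.2342      0.2342
  Equil         1.487       3.322
  solve Keq expr → x = 0.1171; check Q = 4.992
Then add 0.5517 M of M.
Step 3:
                    M           L
  Initial       2.038       3.322
  Change      -0.3811      0.3811
  Equil         1.657       3.703
  solve Keq expr → x = 0.1906; check Q = 4.992

Q₀ = 0.02507; Q < K (proceeds forward)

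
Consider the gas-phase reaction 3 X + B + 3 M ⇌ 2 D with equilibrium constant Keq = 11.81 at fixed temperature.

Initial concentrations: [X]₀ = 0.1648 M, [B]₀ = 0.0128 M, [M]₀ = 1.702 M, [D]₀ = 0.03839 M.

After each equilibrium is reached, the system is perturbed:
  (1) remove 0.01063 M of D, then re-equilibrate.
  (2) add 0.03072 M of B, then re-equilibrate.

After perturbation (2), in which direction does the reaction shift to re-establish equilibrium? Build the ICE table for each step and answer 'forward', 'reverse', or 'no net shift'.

Direction: forward

Q₀ = 5.218 vs Keq = 11.81 ⇒ Q<K, forward
Step 1:
                  X         B         M         D
  Initial    0.1648    0.0128     1.702   0.03839
  Change  -0.009878 -0.003293 -0.009878  0.006585
  Equil      0.1549  0.009507     1.692   0.04498
  solve Keq expr → x = 0.003293; check Q = 11.81
Then remove 0.01063 M of D.
Step 2:
                  X         B         M         D
  Initial    0.1549  0.009507     1.692   0.03435
  Change   -0.00554 -0.001847  -0.00554  0.003693
  Equil      0.1494  0.007661     1.687   0.03804
  solve Keq expr → x = 0.001847; check Q = 11.81
Then add 0.03072 M of B.
Step 3:
                  X         B         M         D
  Initial    0.1494   0.03838     1.687   0.03804
  Change   -0.02574 -0.008581  -0.02574   0.01716
  Equil      0.1236    0.0298     1.661    0.0552
  solve Keq expr → x = 0.008581; check Q = 11.81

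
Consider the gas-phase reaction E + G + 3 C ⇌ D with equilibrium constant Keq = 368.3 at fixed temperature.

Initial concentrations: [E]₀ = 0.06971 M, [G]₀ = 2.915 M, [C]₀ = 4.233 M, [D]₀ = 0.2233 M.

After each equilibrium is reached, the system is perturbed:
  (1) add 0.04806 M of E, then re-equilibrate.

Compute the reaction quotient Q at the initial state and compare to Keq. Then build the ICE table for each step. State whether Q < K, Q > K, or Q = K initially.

Q₀ = 0.01449 vs Keq = 368.3 ⇒ Q<K, forward
Step 1:
                   E          G          C          D
  init       0.06971      2.915      4.233     0.2233
  Δ         -0.06971   -0.06971    -0.2091    0.06971
  eq      4.2915e-06      2.845      4.024      0.293
  solve Keq expr → x = 0.06971; check Q = 368.3
Then add 0.04806 M of E.
Step 2:
                   E          G          C          D
  init       0.04806      2.845      4.024      0.293
  Δ         -0.04806   -0.04806    -0.1442    0.04806
  eq      5.6690e-06      2.797       3.88     0.3411
  solve Keq expr → x = 0.04806; check Q = 368.3

Q₀ = 0.01449; Q < K (proceeds forward)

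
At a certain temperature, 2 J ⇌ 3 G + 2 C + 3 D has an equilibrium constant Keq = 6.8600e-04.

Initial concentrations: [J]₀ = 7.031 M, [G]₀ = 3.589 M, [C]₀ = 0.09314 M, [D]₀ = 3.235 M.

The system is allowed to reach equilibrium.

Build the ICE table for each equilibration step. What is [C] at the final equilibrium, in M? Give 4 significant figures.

Q₀ = 0.2747 vs Keq = 6.8600e-04 ⇒ Q>K, reverse
Step 1:
                  J         G         C         D
  I           7.031     3.589   0.09314     3.235
  C         0.08783   -0.1318  -0.08783   -0.1318
  E           7.119     3.457  0.005306     3.103
  solve Keq expr → x = -0.04392; check Q = 6.8600e-04

[C]_eq = 0.005306 M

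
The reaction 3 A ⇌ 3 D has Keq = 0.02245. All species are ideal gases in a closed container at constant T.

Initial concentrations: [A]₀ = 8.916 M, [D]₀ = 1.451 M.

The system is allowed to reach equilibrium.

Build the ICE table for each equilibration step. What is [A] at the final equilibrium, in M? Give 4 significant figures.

[A]_eq = 8.086 M

Q₀ = 0.00431 vs Keq = 0.02245 ⇒ Q<K, forward
Step 1:
                   A          D
  Initial      8.916      1.451
  Change     -0.8301     0.8301
  Equil        8.086      2.281
  solve Keq expr → x = 0.2767; check Q = 0.02245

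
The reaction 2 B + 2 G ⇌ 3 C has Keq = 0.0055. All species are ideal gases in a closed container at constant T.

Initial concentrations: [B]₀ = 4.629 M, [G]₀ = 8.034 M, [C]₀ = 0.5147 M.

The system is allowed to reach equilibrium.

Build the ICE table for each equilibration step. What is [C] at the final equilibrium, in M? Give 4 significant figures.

[C]_eq = 1.638 M

Q₀ = 9.8588e-05 vs Keq = 0.0055 ⇒ Q<K, forward
Step 1:
                   B          G          C
  I            4.629      8.034     0.5147
  C          -0.7489    -0.7489      1.123
  E             3.88      7.285      1.638
  solve Keq expr → x = 0.3744; check Q = 0.0055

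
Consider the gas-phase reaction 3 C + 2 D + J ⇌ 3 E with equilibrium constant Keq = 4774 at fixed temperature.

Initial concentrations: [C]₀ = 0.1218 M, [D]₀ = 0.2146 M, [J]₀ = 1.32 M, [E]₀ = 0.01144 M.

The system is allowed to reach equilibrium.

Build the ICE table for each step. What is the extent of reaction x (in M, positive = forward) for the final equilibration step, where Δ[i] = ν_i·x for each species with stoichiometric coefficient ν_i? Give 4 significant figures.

Q₀ = 0.01363 vs Keq = 4774 ⇒ Q<K, forward
Step 1:
                    C           D           J           E
  Initial      0.1218      0.2146        1.32     0.01144
  Change         -0.1    -0.06669    -0.03335         0.1
  Equil       0.02176      0.1479       1.287      0.1115
  solve Keq expr → x = 0.03335; check Q = 4774

x = 0.03335 M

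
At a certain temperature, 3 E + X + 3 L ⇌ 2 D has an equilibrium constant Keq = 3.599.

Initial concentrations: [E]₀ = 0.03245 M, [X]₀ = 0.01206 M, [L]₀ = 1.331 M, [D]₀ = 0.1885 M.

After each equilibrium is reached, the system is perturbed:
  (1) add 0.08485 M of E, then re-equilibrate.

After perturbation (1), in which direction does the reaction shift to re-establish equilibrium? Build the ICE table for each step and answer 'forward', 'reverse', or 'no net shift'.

Q₀ = 3.6568e+04 vs Keq = 3.599 ⇒ Q>K, reverse
Step 1:
                   E          X          L          D
  init       0.03245    0.01206      1.331     0.1885
  Δ           0.1648    0.05492     0.1648    -0.1098
  eq          0.1972    0.06698      1.496    0.07866
  solve Keq expr → x = -0.05492; check Q = 3.599
Then add 0.08485 M of E.
Step 2:
                   E          X          L          D
  init        0.2821    0.06698      1.496    0.07866
  Δ         -0.03182   -0.01061   -0.03182    0.02121
  eq          0.2502    0.05637      1.464    0.09987
  solve Keq expr → x = 0.01061; check Q = 3.599

Direction: forward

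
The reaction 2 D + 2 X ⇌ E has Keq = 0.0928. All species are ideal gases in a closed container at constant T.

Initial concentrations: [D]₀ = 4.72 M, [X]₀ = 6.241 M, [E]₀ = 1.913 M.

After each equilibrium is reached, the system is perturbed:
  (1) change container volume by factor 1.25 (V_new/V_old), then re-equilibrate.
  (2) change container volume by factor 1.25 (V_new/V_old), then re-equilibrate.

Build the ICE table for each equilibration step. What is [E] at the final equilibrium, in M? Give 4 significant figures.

Q₀ = 0.002205 vs Keq = 0.0928 ⇒ Q<K, forward
Step 1:
                    D           X           E
  I              4.72       6.241       1.913
  C            -2.911      -2.911       1.455
  E             1.809        3.33       3.368
  solve Keq expr → x = 1.455; check Q = 0.0928
Then change container volume by factor 1.25 (V_new/V_old).
Step 2:
                    D           X           E
  I             1.447       2.664       2.695
  C            0.3109      0.3109     -0.1555
  E             1.758       2.975       2.539
  solve Keq expr → x = -0.1555; check Q = 0.0928
Then change container volume by factor 1.25 (V_new/V_old).
Step 3:
                    D           X           E
  I             1.407        2.38       2.031
  C            0.2857      0.2857     -0.1428
  E             1.692       2.666       1.889
  solve Keq expr → x = -0.1428; check Q = 0.0928

[E]_eq = 1.889 M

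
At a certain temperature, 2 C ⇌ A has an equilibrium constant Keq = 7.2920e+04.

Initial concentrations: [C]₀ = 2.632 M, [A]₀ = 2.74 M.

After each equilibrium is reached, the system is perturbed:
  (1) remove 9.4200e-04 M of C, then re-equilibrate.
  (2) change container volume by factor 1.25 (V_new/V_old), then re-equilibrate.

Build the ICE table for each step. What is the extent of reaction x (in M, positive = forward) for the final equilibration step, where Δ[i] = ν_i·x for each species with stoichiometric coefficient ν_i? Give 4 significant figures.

Q₀ = 0.3955 vs Keq = 7.2920e+04 ⇒ Q<K, forward
Step 1:
                    C           A
  init          2.632        2.74
  Δ            -2.625       1.312
  eq         0.007455       4.052
  solve Keq expr → x = 1.312; check Q = 7.2920e+04
Then remove 9.4200e-04 M of C.
Step 2:
                    C           A
  init       0.006513       4.052
  Δ        9.4157e-04 -4.7078e-04
  eq         0.007454       4.052
  solve Keq expr → x = -4.7078e-04; check Q = 7.2920e+04
Then change container volume by factor 1.25 (V_new/V_old).
Step 3:
                    C           A
  init       0.005963       3.241
  Δ        7.0352e-04 -3.5176e-04
  eq         0.006667       3.241
  solve Keq expr → x = -3.5176e-04; check Q = 7.2920e+04

x = -3.5176e-04 M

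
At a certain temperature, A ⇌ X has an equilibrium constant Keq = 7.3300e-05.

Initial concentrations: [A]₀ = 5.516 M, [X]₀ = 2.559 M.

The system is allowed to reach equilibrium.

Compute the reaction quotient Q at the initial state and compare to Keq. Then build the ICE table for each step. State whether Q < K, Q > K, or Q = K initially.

Q₀ = 0.4639; Q > K (proceeds reverse)

Q₀ = 0.4639 vs Keq = 7.3300e-05 ⇒ Q>K, reverse
Step 1:
                    A           X
  Initial       5.516       2.559
  Change        2.558      -2.558
  Equil         8.074  5.9185e-04
  solve Keq expr → x = -2.558; check Q = 7.3300e-05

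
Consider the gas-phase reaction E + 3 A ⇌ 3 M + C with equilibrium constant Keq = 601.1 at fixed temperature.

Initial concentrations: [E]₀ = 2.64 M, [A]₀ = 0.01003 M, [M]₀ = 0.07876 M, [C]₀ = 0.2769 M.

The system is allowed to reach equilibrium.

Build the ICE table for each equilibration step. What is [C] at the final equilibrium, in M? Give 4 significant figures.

Q₀ = 50.78 vs Keq = 601.1 ⇒ Q<K, forward
Step 1:
                    E           A           M           C
  init           2.64     0.01003     0.07876      0.2769
  Δ         -0.001774   -0.005321    0.005321    0.001774
  eq            2.638    0.004709     0.08408      0.2787
  solve Keq expr → x = 0.001774; check Q = 601.1

[C]_eq = 0.2787 M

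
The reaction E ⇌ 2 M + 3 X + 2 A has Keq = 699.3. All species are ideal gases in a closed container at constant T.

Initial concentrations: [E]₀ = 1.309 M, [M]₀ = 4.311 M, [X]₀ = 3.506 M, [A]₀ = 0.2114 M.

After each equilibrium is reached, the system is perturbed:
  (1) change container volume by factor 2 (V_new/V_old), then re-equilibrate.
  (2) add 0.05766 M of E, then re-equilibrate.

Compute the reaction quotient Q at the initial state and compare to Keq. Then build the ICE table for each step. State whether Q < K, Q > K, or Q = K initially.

Q₀ = 27.34; Q < K (proceeds forward)

Q₀ = 27.34 vs Keq = 699.3 ⇒ Q<K, forward
Step 1:
                    E           M           X           A
  init          1.309       4.311       3.506      0.2114
  Δ           -0.2295      0.4591      0.6886      0.4591
  eq            1.079        4.77       4.195      0.6705
  solve Keq expr → x = 0.2295; check Q = 699.3
Then change container volume by factor 2 (V_new/V_old).
Step 2:
                    E           M           X           A
  init         0.5397       2.385       2.097      0.3352
  Δ           -0.2824      0.5648      0.8472      0.5648
  eq           0.2573        2.95       2.945         0.9
  solve Keq expr → x = 0.2824; check Q = 699.3
Then add 0.05766 M of E.
Step 3:
                    E           M           X           A
  init          0.315        2.95       2.945         0.9
  Δ          -0.01684     0.03368     0.05053     0.03368
  eq           0.2981       2.984       2.995      0.9337
  solve Keq expr → x = 0.01684; check Q = 699.3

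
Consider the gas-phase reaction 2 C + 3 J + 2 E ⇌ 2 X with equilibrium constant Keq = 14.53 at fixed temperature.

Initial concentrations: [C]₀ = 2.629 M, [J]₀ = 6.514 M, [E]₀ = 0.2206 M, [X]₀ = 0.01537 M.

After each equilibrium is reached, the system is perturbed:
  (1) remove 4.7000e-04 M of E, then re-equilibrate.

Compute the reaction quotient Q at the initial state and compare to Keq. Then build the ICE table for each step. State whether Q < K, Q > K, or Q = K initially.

Q₀ = 2.5410e-06 vs Keq = 14.53 ⇒ Q<K, forward
Step 1:
                   C          J          E          X
  I            2.629      6.514     0.2206    0.01537
  C          -0.2189    -0.3284    -0.2189     0.2189
  E             2.41      6.186   0.001658     0.2343
  solve Keq expr → x = 0.1095; check Q = 14.53
Then remove 4.7000e-04 M of E.
Step 2:
                   C          J          E          X
  I             2.41      6.186   0.001188     0.2343
  C       4.6610e-04 6.9915e-04 4.6610e-04 -4.6610e-04
  E            2.411      6.186   0.001654     0.2338
  solve Keq expr → x = -2.3305e-04; check Q = 14.53

Q₀ = 2.5410e-06; Q < K (proceeds forward)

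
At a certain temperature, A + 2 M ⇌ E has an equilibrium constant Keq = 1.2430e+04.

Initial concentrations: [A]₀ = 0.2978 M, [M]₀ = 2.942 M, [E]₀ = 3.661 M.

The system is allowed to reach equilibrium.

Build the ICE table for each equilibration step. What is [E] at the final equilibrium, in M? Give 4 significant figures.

[E]_eq = 3.959 M

Q₀ = 1.42 vs Keq = 1.2430e+04 ⇒ Q<K, forward
Step 1:
                   A          M          E
  Initial     0.2978      2.942      3.661
  Change     -0.2977    -0.5955     0.2977
  Equil   5.7841e-05      2.347      3.959
  solve Keq expr → x = 0.2977; check Q = 1.2430e+04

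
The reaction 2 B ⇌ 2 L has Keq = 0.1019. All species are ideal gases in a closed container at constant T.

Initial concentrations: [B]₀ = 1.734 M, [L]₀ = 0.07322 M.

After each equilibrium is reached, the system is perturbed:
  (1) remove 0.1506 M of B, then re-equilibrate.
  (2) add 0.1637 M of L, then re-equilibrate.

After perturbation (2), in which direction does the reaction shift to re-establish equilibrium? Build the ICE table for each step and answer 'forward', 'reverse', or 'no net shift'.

Direction: reverse

Q₀ = 0.001783 vs Keq = 0.1019 ⇒ Q<K, forward
Step 1:
                    B           L
  init          1.734     0.07322
  Δ           -0.3641      0.3641
  eq             1.37      0.4373
  solve Keq expr → x = 0.182; check Q = 0.1019
Then remove 0.1506 M of B.
Step 2:
                    B           L
  init          1.219      0.4373
  Δ           0.03644    -0.03644
  eq            1.256      0.4009
  solve Keq expr → x = -0.01822; check Q = 0.1019
Then add 0.1637 M of L.
Step 3:
                    B           L
  init          1.256      0.5646
  Δ            0.1241     -0.1241
  eq             1.38      0.4405
  solve Keq expr → x = -0.06204; check Q = 0.1019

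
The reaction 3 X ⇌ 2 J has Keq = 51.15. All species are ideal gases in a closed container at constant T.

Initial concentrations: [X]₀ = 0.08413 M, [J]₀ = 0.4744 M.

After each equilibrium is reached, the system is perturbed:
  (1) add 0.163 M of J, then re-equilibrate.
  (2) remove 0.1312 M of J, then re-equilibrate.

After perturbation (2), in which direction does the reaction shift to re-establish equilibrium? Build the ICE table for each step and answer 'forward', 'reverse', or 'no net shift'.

Q₀ = 378 vs Keq = 51.15 ⇒ Q>K, reverse
Step 1:
                    X           J
  I           0.08413      0.4744
  C           0.06897    -0.04598
  E            0.1531      0.4284
  solve Keq expr → x = -0.02299; check Q = 51.15
Then add 0.163 M of J.
Step 2:
                    X           J
  I            0.1531      0.5914
  C            0.0321     -0.0214
  E            0.1852        0.57
  solve Keq expr → x = -0.0107; check Q = 51.15
Then remove 0.1312 M of J.
Step 3:
                    X           J
  I            0.1852      0.4388
  C          -0.02563     0.01708
  E            0.1596      0.4559
  solve Keq expr → x = 0.008542; check Q = 51.15

Direction: forward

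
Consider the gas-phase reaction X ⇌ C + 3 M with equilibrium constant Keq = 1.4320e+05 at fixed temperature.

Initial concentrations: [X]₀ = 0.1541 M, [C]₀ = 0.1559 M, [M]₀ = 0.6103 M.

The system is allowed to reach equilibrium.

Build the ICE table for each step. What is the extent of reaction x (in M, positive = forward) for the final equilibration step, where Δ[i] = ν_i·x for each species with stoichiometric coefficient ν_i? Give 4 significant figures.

Q₀ = 0.23 vs Keq = 1.4320e+05 ⇒ Q<K, forward
Step 1:
                   X          C          M
  Initial     0.1541     0.1559     0.6103
  Change     -0.1541     0.1541     0.4623
  Equil   2.6713e-06       0.31      1.073
  solve Keq expr → x = 0.1541; check Q = 1.4320e+05

x = 0.1541 M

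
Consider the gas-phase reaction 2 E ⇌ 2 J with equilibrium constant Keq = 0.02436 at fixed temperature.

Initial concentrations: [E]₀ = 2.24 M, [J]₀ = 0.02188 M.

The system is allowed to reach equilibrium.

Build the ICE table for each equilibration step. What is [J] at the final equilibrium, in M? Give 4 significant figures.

[J]_eq = 0.3054 M

Q₀ = 9.5411e-05 vs Keq = 0.02436 ⇒ Q<K, forward
Step 1:
                  E         J
  init         2.24   0.02188
  Δ         -0.2835    0.2835
  eq          1.957    0.3054
  solve Keq expr → x = 0.1417; check Q = 0.02436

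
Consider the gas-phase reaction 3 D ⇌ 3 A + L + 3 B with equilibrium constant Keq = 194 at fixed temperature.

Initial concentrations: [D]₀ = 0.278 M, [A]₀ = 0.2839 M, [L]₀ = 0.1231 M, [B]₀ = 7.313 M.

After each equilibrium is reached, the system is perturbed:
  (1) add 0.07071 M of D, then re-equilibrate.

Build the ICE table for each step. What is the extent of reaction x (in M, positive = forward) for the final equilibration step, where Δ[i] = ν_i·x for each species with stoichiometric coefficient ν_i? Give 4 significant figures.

x = 0.01249 M

Q₀ = 51.28 vs Keq = 194 ⇒ Q<K, forward
Step 1:
                    D           A           L           B
  init          0.278      0.2839      0.1231       7.313
  Δ          -0.05407     0.05407     0.01802     0.05407
  eq           0.2239       0.338      0.1411       7.367
  solve Keq expr → x = 0.01802; check Q = 194
Then add 0.07071 M of D.
Step 2:
                    D           A           L           B
  init         0.2946       0.338      0.1411       7.367
  Δ          -0.03746     0.03746     0.01249     0.03746
  eq           0.2572      0.3754      0.1536       7.405
  solve Keq expr → x = 0.01249; check Q = 194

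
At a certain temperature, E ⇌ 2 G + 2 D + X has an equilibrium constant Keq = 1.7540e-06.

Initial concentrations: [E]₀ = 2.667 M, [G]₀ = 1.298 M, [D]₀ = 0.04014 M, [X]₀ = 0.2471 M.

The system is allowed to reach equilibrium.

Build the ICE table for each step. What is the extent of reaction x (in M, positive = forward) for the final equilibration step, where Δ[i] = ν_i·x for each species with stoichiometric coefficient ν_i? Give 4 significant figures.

Q₀ = 2.5151e-04 vs Keq = 1.7540e-06 ⇒ Q>K, reverse
Step 1:
                    E           G           D           X
  I             2.667       1.298     0.04014      0.2471
  C           0.01827    -0.03654    -0.03654    -0.01827
  E             2.685       1.261    0.003597      0.2288
  solve Keq expr → x = -0.01827; check Q = 1.7540e-06

x = -0.01827 M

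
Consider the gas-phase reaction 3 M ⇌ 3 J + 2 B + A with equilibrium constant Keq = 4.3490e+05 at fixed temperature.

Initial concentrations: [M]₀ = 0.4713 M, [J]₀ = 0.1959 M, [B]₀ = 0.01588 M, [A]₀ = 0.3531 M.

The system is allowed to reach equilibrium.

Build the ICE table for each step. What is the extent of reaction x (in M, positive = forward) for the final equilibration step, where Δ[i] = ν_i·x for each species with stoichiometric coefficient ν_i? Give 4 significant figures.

Q₀ = 6.3945e-06 vs Keq = 4.3490e+05 ⇒ Q<K, forward
Step 1:
                    M           J           B           A
  Initial      0.4713      0.1959     0.01588      0.3531
  Change       -0.468       0.468       0.312       0.156
  Equil      0.003327      0.6639      0.3279      0.5091
  solve Keq expr → x = 0.156; check Q = 4.3490e+05

x = 0.156 M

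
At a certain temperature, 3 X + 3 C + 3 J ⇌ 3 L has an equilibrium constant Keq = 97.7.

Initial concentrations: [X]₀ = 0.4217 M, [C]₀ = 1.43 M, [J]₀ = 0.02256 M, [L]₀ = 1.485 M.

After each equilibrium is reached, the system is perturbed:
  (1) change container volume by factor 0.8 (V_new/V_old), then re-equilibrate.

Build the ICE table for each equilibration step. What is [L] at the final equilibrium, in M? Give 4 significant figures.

Q₀ = 1.3006e+06 vs Keq = 97.7 ⇒ Q>K, reverse
Step 1:
                   X          C          J          L
  I           0.4217       1.43    0.02256      1.485
  C           0.2296     0.2296     0.2296    -0.2296
  E           0.6513       1.66     0.2522      1.255
  solve Keq expr → x = -0.07654; check Q = 97.7
Then change container volume by factor 0.8 (V_new/V_old).
Step 2:
                   X          C          J          L
  I           0.8141      2.075     0.3152      1.569
  C         -0.07415   -0.07415   -0.07415    0.07415
  E             0.74          2     0.2411      1.643
  solve Keq expr → x = 0.02472; check Q = 97.7

[L]_eq = 1.643 M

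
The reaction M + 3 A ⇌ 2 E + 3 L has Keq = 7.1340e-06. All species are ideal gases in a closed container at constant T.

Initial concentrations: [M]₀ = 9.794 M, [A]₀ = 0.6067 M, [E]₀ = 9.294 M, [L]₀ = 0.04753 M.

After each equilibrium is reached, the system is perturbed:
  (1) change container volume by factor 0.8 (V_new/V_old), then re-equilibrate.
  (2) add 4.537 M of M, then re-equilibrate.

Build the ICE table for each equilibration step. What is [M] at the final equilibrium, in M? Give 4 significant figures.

[M]_eq = 16.8 M

Q₀ = 0.004241 vs Keq = 7.1340e-06 ⇒ Q>K, reverse
Step 1:
                    M           A           E           L
  init          9.794      0.6067       9.294     0.04753
  Δ           0.01383     0.04148    -0.02765    -0.04148
  eq            9.808      0.6482       9.266    0.006054
  solve Keq expr → x = -0.01383; check Q = 7.1340e-06
Then change container volume by factor 0.8 (V_new/V_old).
Step 2:
                    M           A           E           L
  init          12.26      0.8102       11.58    0.007568
  Δ        1.7921e-04  5.3763e-04 -3.5842e-04 -5.3763e-04
  eq            12.26      0.8108       11.58     0.00703
  solve Keq expr → x = -1.7921e-04; check Q = 7.1340e-06
Then add 4.537 M of M.
Step 3:
                    M           A           E           L
  init           16.8      0.8108       11.58     0.00703
  Δ       -2.5675e-04 -7.7025e-04  5.1350e-04  7.7025e-04
  eq             16.8        0.81       11.58      0.0078
  solve Keq expr → x = 2.5675e-04; check Q = 7.1340e-06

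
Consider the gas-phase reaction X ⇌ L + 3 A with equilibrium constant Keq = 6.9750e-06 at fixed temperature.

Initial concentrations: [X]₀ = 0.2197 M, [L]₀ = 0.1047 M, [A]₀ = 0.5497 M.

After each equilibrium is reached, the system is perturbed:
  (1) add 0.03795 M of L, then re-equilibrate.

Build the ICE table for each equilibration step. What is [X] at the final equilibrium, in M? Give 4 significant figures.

Q₀ = 0.07916 vs Keq = 6.9750e-06 ⇒ Q>K, reverse
Step 1:
                  X         L         A
  I          0.2197    0.1047    0.5497
  C          0.1045   -0.1045   -0.3136
  E          0.3242 1.7180e-04    0.2361
  solve Keq expr → x = -0.1045; check Q = 6.9750e-06
Then add 0.03795 M of L.
Step 2:
                  X         L         A
  I          0.3242   0.03812    0.2361
  C         0.03685  -0.03685   -0.1105
  E          0.3611  0.001272    0.1256
  solve Keq expr → x = -0.03685; check Q = 6.9750e-06

[X]_eq = 0.3611 M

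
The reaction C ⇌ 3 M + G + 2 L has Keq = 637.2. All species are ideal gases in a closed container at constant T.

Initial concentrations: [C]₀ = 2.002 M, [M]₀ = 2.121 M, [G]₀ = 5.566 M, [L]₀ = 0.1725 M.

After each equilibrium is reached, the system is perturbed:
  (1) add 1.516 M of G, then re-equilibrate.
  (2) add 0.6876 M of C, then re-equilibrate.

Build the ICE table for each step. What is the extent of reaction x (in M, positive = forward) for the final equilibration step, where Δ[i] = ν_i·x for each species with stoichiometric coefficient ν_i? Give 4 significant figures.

x = 0.07139 M

Q₀ = 0.7894 vs Keq = 637.2 ⇒ Q<K, forward
Step 1:
                  C         M         G         L
  init        2.002     2.121     5.566    0.1725
  Δ         -0.6408     1.922    0.6408     1.282
  eq          1.361     4.043     6.207     1.454
  solve Keq expr → x = 0.6408; check Q = 637.2
Then add 1.516 M of G.
Step 2:
                  C         M         G         L
  init        1.361     4.043     7.723     1.454
  Δ         0.03682   -0.1105  -0.03682  -0.07365
  eq          1.398     3.933     7.686      1.38
  solve Keq expr → x = -0.03682; check Q = 637.2
Then add 0.6876 M of C.
Step 3:
                  C         M         G         L
  init        2.086     3.933     7.686      1.38
  Δ        -0.07139    0.2142   0.07139    0.1428
  eq          2.014     4.147     7.757     1.523
  solve Keq expr → x = 0.07139; check Q = 637.2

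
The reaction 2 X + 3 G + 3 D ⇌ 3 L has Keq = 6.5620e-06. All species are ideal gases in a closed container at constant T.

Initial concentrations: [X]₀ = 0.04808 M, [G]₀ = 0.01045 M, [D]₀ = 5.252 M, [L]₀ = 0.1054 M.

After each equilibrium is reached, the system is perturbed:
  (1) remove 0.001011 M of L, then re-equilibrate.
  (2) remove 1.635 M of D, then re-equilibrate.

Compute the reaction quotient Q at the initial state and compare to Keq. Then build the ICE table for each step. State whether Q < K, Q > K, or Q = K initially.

Q₀ = 3064 vs Keq = 6.5620e-06 ⇒ Q>K, reverse
Step 1:
                  X         G         D         L
  Initial   0.04808   0.01045     5.252    0.1054
  Change    0.06846    0.1027    0.1027   -0.1027
  Equil      0.1165    0.1131     5.355  0.002706
  solve Keq expr → x = -0.03423; check Q = 6.5620e-06
Then remove 0.001011 M of L.
Step 2:
                  X         G         D         L
  Initial    0.1165    0.1131     5.355  0.001695
  Change  -6.5142e-04 -9.7713e-04 -9.7713e-04 9.7713e-04
  Equil      0.1159    0.1122     5.354  0.002672
  solve Keq expr → x = 3.2571e-04; check Q = 6.5620e-06
Then remove 1.635 M of D.
Step 3:
                  X         G         D         L
  Initial    0.1159    0.1122     3.719  0.002672
  Change  5.3122e-04 7.9683e-04 7.9683e-04 -7.9683e-04
  Equil      0.1164     0.113      3.72  0.001876
  solve Keq expr → x = -2.6561e-04; check Q = 6.5620e-06

Q₀ = 3064; Q > K (proceeds reverse)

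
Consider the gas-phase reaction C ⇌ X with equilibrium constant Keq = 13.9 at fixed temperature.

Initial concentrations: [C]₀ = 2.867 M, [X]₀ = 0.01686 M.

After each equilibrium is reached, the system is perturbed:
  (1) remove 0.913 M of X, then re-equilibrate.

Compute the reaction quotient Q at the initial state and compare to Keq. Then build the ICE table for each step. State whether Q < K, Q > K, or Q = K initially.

Q₀ = 0.005881 vs Keq = 13.9 ⇒ Q<K, forward
Step 1:
                    C           X
  I             2.867     0.01686
  C            -2.673       2.673
  E            0.1935        2.69
  solve Keq expr → x = 2.673; check Q = 13.9
Then remove 0.913 M of X.
Step 2:
                    C           X
  I            0.1935       1.777
  C          -0.06128     0.06128
  E            0.1323       1.839
  solve Keq expr → x = 0.06128; check Q = 13.9

Q₀ = 0.005881; Q < K (proceeds forward)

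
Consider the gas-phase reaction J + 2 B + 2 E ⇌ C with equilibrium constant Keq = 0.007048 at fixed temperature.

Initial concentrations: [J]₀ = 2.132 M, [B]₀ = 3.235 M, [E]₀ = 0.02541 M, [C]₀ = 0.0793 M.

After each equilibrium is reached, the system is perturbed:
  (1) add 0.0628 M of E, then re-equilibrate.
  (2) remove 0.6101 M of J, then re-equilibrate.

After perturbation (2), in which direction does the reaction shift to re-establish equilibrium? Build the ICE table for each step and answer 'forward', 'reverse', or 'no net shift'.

Q₀ = 5.505 vs Keq = 0.007048 ⇒ Q>K, reverse
Step 1:
                  J         B         E         C
  Initial     2.132     3.235   0.02541    0.0793
  Change    0.07396    0.1479    0.1479  -0.07396
  Equil       2.206     3.383    0.1733  0.005345
  solve Keq expr → x = -0.07396; check Q = 0.007048
Then add 0.0628 M of E.
Step 2:
                  J         B         E         C
  Initial     2.206     3.383    0.2361  0.005345
  Change  -0.003876 -0.007751 -0.007751  0.003876
  Equil       2.202     3.375    0.2284  0.009221
  solve Keq expr → x = 0.003876; check Q = 0.007048
Then remove 0.6101 M of J.
Step 3:
                  J         B         E         C
  Initial     1.592     3.375    0.2284  0.009221
  Change    0.00226  0.004519  0.004519  -0.00226
  Equil       1.594      3.38    0.2329  0.006961
  solve Keq expr → x = -0.00226; check Q = 0.007048

Direction: reverse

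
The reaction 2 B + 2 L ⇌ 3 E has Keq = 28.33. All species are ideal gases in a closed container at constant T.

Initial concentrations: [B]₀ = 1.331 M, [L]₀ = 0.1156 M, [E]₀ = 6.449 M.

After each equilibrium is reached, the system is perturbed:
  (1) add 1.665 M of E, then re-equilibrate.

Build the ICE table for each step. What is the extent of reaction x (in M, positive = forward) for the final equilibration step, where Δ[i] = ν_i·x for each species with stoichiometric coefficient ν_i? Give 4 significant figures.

x = -0.1262 M

Q₀ = 1.1329e+04 vs Keq = 28.33 ⇒ Q>K, reverse
Step 1:
                    B           L           E
  init          1.331      0.1156       6.449
  Δ            0.8755      0.8755      -1.313
  eq            2.206      0.9911       5.136
  solve Keq expr → x = -0.4377; check Q = 28.33
Then add 1.665 M of E.
Step 2:
                    B           L           E
  init          2.206      0.9911       6.801
  Δ            0.2525      0.2525     -0.3787
  eq            2.459       1.244       6.422
  solve Keq expr → x = -0.1262; check Q = 28.33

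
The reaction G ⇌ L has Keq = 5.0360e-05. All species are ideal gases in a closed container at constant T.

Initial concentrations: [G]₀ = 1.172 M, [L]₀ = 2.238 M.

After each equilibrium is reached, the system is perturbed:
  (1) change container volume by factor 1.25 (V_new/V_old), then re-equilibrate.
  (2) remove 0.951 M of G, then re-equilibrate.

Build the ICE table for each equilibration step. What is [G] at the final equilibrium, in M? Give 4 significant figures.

Q₀ = 1.91 vs Keq = 5.0360e-05 ⇒ Q>K, reverse
Step 1:
                    G           L
  I             1.172       2.238
  C             2.238      -2.238
  E              3.41  1.7172e-04
  solve Keq expr → x = -2.238; check Q = 5.0360e-05
Then change container volume by factor 1.25 (V_new/V_old).
Step 2:
                    G           L
  I             2.728  1.3738e-04
  C                 0           0
  E             2.728  1.3738e-04
  solve Keq expr → x = 0; check Q = 5.0360e-05
Then remove 0.951 M of G.
Step 3:
                    G           L
  I             1.777  1.3738e-04
  C        4.7890e-05 -4.7890e-05
  E             1.777  8.9485e-05
  solve Keq expr → x = -4.7890e-05; check Q = 5.0360e-05

[G]_eq = 1.777 M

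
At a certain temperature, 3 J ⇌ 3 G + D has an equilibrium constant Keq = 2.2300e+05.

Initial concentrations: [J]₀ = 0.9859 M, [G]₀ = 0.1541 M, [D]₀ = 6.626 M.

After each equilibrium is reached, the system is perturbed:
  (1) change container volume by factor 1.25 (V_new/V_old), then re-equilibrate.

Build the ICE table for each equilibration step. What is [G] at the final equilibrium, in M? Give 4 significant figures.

Q₀ = 0.0253 vs Keq = 2.2300e+05 ⇒ Q<K, forward
Step 1:
                  J         G         D
  I          0.9859    0.1541     6.626
  C         -0.9511    0.9511     0.317
  E         0.03477     1.105     6.943
  solve Keq expr → x = 0.317; check Q = 2.2300e+05
Then change container volume by factor 1.25 (V_new/V_old).
Step 2:
                  J         G         D
  I         0.02782    0.8842     5.554
  C       -0.001936  0.001936 6.4545e-04
  E         0.02588    0.8861     5.555
  solve Keq expr → x = 6.4545e-04; check Q = 2.2300e+05

[G]_eq = 0.8861 M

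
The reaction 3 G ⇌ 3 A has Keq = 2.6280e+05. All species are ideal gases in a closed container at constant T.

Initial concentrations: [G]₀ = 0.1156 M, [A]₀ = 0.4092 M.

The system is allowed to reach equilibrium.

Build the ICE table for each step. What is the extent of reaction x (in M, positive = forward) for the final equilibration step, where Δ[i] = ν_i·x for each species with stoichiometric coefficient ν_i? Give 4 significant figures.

Q₀ = 44.35 vs Keq = 2.6280e+05 ⇒ Q<K, forward
Step 1:
                   G          A
  I           0.1156     0.4092
  C          -0.1075     0.1075
  E         0.008067     0.5167
  solve Keq expr → x = 0.03584; check Q = 2.6280e+05

x = 0.03584 M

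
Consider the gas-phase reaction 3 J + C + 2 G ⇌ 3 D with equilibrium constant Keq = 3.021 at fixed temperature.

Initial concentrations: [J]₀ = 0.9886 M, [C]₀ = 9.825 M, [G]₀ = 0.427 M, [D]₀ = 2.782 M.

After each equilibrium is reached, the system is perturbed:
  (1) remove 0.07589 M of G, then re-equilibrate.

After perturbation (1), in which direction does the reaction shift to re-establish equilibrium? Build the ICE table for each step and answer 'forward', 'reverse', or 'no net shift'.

Q₀ = 12.44 vs Keq = 3.021 ⇒ Q>K, reverse
Step 1:
                   J          C          G          D
  I           0.9886      9.825      0.427      2.782
  C           0.2146    0.07153     0.1431    -0.2146
  E            1.203      9.897     0.5701      2.567
  solve Keq expr → x = -0.07153; check Q = 3.021
Then remove 0.07589 M of G.
Step 2:
                   J          C          G          D
  I            1.203      9.897     0.4942      2.567
  C          0.04551    0.01517    0.03034   -0.04551
  E            1.249      9.912     0.5245      2.522
  solve Keq expr → x = -0.01517; check Q = 3.021

Direction: reverse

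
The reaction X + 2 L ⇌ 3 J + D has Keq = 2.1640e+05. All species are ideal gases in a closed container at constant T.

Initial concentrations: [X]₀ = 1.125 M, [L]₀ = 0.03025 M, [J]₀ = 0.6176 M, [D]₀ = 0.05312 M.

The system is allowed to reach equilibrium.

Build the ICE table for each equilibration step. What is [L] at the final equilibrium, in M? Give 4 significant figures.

Q₀ = 12.16 vs Keq = 2.1640e+05 ⇒ Q<K, forward
Step 1:
                   X          L          J          D
  Initial      1.125    0.03025     0.6176    0.05312
  Change    -0.01498   -0.02996    0.04494    0.01498
  Equil         1.11 2.8715e-04     0.6625     0.0681
  solve Keq expr → x = 0.01498; check Q = 2.1640e+05

[L]_eq = 2.8715e-04 M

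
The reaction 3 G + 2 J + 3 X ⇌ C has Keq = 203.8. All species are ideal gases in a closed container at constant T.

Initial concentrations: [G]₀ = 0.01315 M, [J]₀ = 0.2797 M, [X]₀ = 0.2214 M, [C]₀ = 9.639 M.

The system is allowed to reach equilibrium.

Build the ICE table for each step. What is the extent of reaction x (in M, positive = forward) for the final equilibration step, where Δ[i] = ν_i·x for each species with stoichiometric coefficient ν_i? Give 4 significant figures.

Q₀ = 4.9927e+09 vs Keq = 203.8 ⇒ Q>K, reverse
Step 1:
                  G         J         X         C
  I         0.01315    0.2797    0.2214     9.639
  C          0.5774    0.3849    0.5774   -0.1925
  E          0.5905    0.6646    0.7988     9.447
  solve Keq expr → x = -0.1925; check Q = 203.8

x = -0.1925 M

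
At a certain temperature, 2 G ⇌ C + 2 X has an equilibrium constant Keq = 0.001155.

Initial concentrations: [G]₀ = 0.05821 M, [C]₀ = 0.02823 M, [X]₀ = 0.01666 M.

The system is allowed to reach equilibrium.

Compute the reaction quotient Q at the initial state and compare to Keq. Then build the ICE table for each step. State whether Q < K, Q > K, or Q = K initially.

Q₀ = 0.002312 vs Keq = 0.001155 ⇒ Q>K, reverse
Step 1:
                  G         C         X
  I         0.05821   0.02823   0.01666
  C        0.003704 -0.001852 -0.003704
  E         0.06191   0.02638   0.01296
  solve Keq expr → x = -0.001852; check Q = 0.001155

Q₀ = 0.002312; Q > K (proceeds reverse)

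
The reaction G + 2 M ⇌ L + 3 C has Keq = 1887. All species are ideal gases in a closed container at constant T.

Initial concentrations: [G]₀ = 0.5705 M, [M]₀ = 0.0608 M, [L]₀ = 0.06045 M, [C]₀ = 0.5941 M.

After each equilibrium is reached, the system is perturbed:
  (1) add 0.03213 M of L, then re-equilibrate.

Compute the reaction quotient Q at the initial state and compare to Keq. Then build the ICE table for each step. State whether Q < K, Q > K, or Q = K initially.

Q₀ = 6.011; Q < K (proceeds forward)

Q₀ = 6.011 vs Keq = 1887 ⇒ Q<K, forward
Step 1:
                   G          M          L          C
  Initial     0.5705     0.0608    0.06045     0.5941
  Change    -0.02781   -0.05562    0.02781    0.08343
  Equil       0.5427   0.005177    0.08826     0.6775
  solve Keq expr → x = 0.02781; check Q = 1887
Then add 0.03213 M of L.
Step 2:
                   G          M          L          C
  Initial     0.5427   0.005177     0.1204     0.6775
  Change  4.1985e-04 8.3969e-04 -4.1985e-04   -0.00126
  Equil       0.5431   0.006017       0.12     0.6763
  solve Keq expr → x = -4.1985e-04; check Q = 1887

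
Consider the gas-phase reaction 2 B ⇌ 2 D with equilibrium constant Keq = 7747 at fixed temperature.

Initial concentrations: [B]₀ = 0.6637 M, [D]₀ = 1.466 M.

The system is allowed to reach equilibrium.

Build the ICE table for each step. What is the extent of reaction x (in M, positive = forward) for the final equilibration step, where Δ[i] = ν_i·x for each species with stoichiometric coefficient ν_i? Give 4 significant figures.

x = 0.3199 M

Q₀ = 4.879 vs Keq = 7747 ⇒ Q<K, forward
Step 1:
                    B           D
  init         0.6637       1.466
  Δ           -0.6398      0.6398
  eq          0.02392       2.106
  solve Keq expr → x = 0.3199; check Q = 7747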